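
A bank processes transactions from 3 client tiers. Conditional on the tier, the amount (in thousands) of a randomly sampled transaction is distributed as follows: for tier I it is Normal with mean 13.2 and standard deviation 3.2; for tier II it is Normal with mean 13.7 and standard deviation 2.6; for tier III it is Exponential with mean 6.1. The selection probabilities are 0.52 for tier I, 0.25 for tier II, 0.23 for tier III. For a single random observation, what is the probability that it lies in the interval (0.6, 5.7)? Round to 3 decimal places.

0.123

Conditional on each tier, P(0.6 < X < 5.7): I: 0.00950431; II: 0.00104551; III: 0.513511.
By total probability, P(0.6 < X < 5.7) = 0.52·0.00950431 + 0.25·0.00104551 + 0.23·0.513511 = 0.123311.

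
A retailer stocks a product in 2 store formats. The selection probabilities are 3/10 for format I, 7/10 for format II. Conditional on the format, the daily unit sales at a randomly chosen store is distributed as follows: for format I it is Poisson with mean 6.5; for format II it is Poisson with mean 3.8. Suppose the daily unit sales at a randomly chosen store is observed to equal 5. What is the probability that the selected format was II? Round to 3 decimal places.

Likelihoods P(X=5 | ·): I: 0.145369; II: 0.147713.
Posterior ∝ prior × likelihood. Numerator for II: 0.7·0.147713 = 0.103399.
Normalizing constant: 0.3·0.145369 + 0.7·0.147713 = 0.14701.
P(II | observation) = 0.103399 / 0.14701 = 0.703348.

0.703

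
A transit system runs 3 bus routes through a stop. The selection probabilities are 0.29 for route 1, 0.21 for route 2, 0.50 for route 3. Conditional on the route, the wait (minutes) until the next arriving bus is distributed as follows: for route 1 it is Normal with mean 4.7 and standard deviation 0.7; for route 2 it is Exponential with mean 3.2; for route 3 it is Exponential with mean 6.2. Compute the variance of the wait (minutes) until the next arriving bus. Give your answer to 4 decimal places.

22.9208

Per component, 1: μ=4.7, E[X²]=22.58; 2: μ=3.2, E[X²]=20.48; 3: μ=6.2, E[X²]=76.88.
E[X] = 0.29·4.7 + 0.21·3.2 + 0.5·6.2 = 5.135.
E[X²] = 0.29·22.58 + 0.21·20.48 + 0.5·76.88 = 49.289.
Var(X) = E[X²] − (E[X])² = 49.289 − 26.3682 = 22.9208.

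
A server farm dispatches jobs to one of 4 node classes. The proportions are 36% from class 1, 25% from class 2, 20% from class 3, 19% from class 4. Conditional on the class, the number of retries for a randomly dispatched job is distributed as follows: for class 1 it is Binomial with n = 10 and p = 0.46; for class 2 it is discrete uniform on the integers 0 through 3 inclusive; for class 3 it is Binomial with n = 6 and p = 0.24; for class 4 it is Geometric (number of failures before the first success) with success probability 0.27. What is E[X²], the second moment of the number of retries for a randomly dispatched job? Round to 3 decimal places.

For each component E[X²] = Var + (mean)², giving 1: 23.644; 2: 3.5; 3: 3.168; 4: 17.3237.
Overall E[X²] = 0.36·23.644 + 0.25·3.5 + 0.2·3.168 + 0.19·17.3237 = 13.3119.

13.312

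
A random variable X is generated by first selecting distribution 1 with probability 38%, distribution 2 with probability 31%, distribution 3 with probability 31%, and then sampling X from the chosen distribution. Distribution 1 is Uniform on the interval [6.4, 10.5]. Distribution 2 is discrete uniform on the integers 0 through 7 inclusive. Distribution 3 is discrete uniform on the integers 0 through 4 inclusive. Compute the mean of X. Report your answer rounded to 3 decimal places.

Component means — 1: 8.45; 2: 3.5; 3: 2.
E[X] = 0.38·8.45 + 0.31·3.5 + 0.31·2 = 4.916.

4.916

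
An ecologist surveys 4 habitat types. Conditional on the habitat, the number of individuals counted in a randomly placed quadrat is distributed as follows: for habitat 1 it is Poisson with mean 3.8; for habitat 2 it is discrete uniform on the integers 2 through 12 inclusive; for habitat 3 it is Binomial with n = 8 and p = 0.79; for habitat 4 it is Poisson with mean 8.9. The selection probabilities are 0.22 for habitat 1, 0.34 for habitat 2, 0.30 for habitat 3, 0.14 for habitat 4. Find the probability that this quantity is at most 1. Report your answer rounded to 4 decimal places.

Conditional on each habitat, P(X ≤ 1): 1: 0.10738; 2: 0; 3: 0.000117611; 4: 0.00135025.
By total probability, P(X ≤ 1) = 0.22·0.10738 + 0.34·0 + 0.3·0.000117611 + 0.14·0.00135025 = 0.0238479.

0.0238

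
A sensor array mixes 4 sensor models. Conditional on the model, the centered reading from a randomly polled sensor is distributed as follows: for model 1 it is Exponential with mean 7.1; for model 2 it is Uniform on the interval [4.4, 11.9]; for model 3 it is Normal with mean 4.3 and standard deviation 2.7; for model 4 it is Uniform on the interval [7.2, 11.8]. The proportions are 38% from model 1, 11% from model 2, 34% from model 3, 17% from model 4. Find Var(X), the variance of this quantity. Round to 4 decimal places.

Per component, 1: μ=7.1, E[X²]=100.82; 2: μ=8.15, E[X²]=71.11; 3: μ=4.3, E[X²]=25.78; 4: μ=9.5, E[X²]=92.0133.
E[X] = 0.38·7.1 + 0.11·8.15 + 0.34·4.3 + 0.17·9.5 = 6.6715.
E[X²] = 0.38·100.82 + 0.11·71.11 + 0.34·25.78 + 0.17·92.0133 = 70.5412.
Var(X) = E[X²] − (E[X])² = 70.5412 − 44.5089 = 26.0323.

26.0323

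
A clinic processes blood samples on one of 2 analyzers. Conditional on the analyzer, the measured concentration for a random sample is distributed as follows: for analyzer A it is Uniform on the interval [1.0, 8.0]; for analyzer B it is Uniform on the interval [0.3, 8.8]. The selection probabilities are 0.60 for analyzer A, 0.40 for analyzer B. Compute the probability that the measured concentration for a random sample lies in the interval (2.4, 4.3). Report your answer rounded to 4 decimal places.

Conditional on each analyzer, P(2.4 < X < 4.3): A: 0.271429; B: 0.223529.
By total probability, P(2.4 < X < 4.3) = 0.6·0.271429 + 0.4·0.223529 = 0.252269.

0.2523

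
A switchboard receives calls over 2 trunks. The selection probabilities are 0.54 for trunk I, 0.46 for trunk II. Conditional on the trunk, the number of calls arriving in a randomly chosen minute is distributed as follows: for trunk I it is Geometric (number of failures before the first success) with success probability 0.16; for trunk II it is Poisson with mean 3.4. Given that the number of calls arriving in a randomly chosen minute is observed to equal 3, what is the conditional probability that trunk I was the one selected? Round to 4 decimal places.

0.3374

Likelihoods P(X=3 | ·): I: 0.0948326; II: 0.218617.
Posterior ∝ prior × likelihood. Numerator for I: 0.54·0.0948326 = 0.0512096.
Normalizing constant: 0.54·0.0948326 + 0.46·0.218617 = 0.151774.
P(I | observation) = 0.0512096 / 0.151774 = 0.337408.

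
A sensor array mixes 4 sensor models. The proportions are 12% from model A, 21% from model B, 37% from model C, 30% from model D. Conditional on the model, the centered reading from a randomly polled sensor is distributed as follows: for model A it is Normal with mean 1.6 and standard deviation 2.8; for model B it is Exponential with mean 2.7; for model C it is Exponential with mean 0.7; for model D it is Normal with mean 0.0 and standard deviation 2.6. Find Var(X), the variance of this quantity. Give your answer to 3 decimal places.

Per component, A: μ=1.6, E[X²]=10.4; B: μ=2.7, E[X²]=14.58; C: μ=0.7, E[X²]=0.98; D: μ=0, E[X²]=6.76.
E[X] = 0.12·1.6 + 0.21·2.7 + 0.37·0.7 + 0.3·0 = 1.018.
E[X²] = 0.12·10.4 + 0.21·14.58 + 0.37·0.98 + 0.3·6.76 = 6.7004.
Var(X) = E[X²] − (E[X])² = 6.7004 − 1.03632 = 5.66408.

5.664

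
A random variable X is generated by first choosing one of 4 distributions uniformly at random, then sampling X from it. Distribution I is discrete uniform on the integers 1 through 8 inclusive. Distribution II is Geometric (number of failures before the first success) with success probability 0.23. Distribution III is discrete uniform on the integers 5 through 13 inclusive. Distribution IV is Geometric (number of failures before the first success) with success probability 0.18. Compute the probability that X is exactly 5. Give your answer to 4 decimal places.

Conditional on each component, P(X = 5): I: 0.125; II: 0.062256; III: 0.111111; IV: 0.0667332.
By total probability, P(X = 5) = 0.25·0.125 + 0.25·0.062256 + 0.25·0.111111 + 0.25·0.0667332 = 0.0912751.

0.0913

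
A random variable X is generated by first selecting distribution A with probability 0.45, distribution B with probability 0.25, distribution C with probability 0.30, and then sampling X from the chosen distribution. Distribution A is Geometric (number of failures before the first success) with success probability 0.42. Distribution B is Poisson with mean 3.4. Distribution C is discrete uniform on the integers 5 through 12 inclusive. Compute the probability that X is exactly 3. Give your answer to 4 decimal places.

Conditional on each component, P(X = 3): A: 0.081947; B: 0.218617; C: 0.
By total probability, P(X = 3) = 0.45·0.081947 + 0.25·0.218617 + 0.3·0 = 0.0915305.

0.0915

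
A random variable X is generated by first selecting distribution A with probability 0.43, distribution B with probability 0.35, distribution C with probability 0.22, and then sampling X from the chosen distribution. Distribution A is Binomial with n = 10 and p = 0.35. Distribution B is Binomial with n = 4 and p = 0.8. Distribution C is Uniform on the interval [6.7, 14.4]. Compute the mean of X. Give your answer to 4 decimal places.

4.9460

Component means — A: 3.5; B: 3.2; C: 10.55.
E[X] = 0.43·3.5 + 0.35·3.2 + 0.22·10.55 = 4.946.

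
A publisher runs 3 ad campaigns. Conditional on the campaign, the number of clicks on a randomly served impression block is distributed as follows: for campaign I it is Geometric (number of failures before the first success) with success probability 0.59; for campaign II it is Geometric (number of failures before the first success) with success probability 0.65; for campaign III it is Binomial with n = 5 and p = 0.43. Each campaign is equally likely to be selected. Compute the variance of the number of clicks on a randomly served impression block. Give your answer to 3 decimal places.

Per component, I: μ=0.694915, E[X²]=1.66073; II: μ=0.538462, E[X²]=1.11834; III: μ=2.15, E[X²]=5.848.
E[X] = 0.333333·0.694915 + 0.333333·0.538462 + 0.333333·2.15 = 1.12779.
E[X²] = 0.333333·1.66073 + 0.333333·1.11834 + 0.333333·5.848 = 2.87569.
Var(X) = E[X²] − (E[X])² = 2.87569 − 1.27192 = 1.60378.

1.604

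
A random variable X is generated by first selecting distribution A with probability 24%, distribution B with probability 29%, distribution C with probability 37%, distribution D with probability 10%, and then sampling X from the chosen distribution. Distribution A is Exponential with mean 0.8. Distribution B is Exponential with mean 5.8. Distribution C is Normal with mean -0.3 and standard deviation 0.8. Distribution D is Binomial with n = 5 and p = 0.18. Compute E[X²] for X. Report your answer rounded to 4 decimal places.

20.2433

For each component E[X²] = Var + (mean)², giving A: 1.28; B: 67.28; C: 0.73; D: 1.548.
Overall E[X²] = 0.24·1.28 + 0.29·67.28 + 0.37·0.73 + 0.1·1.548 = 20.2433.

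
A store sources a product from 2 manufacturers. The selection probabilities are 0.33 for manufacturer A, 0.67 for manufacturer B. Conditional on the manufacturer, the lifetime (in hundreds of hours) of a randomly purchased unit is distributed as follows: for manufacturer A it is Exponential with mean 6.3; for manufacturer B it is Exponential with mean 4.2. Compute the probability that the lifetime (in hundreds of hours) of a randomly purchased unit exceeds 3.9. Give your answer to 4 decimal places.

0.4424

Conditional on each manufacturer, P(X > 3.9): A: 0.538457; B: 0.395118.
By total probability, P(X > 3.9) = 0.33·0.538457 + 0.67·0.395118 = 0.44242.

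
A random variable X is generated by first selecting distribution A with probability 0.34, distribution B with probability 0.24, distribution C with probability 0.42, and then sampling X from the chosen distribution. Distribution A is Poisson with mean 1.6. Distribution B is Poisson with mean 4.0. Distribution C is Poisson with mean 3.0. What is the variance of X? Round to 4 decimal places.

Per component, A: μ=1.6, E[X²]=4.16; B: μ=4, E[X²]=20; C: μ=3, E[X²]=12.
E[X] = 0.34·1.6 + 0.24·4 + 0.42·3 = 2.764.
E[X²] = 0.34·4.16 + 0.24·20 + 0.42·12 = 11.2544.
Var(X) = E[X²] − (E[X])² = 11.2544 − 7.6397 = 3.6147.

3.6147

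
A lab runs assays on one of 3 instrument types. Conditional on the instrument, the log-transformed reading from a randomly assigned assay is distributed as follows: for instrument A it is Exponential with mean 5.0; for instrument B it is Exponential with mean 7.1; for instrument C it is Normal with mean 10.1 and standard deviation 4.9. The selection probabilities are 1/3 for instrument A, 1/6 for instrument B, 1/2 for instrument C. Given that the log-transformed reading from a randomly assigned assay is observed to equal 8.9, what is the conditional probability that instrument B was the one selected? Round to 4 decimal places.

Likelihoods f(8.9 | ·): A: 0.0337276; B: 0.040211; C: 0.0790115.
Posterior ∝ prior × likelihood. Numerator for B: 0.166667·0.040211 = 0.00670183.
Normalizing constant: 0.333333·0.0337276 + 0.166667·0.040211 + 0.5·0.0790115 = 0.0574501.
P(B | observation) = 0.00670183 / 0.0574501 = 0.116655.

0.1167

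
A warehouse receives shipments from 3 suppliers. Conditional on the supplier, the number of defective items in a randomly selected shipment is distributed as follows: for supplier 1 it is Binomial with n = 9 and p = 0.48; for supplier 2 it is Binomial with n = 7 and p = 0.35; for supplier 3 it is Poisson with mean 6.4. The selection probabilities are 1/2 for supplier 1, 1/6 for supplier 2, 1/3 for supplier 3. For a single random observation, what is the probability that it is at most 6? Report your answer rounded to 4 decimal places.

0.8115

Conditional on each supplier, P(X ≤ 6): 1: 0.928312; 2: 0.999357; 3: 0.542329.
By total probability, P(X ≤ 6) = 0.5·0.928312 + 0.166667·0.999357 + 0.333333·0.542329 = 0.811492.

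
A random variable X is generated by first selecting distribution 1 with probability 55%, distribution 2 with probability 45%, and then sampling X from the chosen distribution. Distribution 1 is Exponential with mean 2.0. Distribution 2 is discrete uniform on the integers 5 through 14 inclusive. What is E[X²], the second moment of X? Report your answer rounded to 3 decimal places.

48.725

For each component E[X²] = Var + (mean)², giving 1: 8; 2: 98.5.
Overall E[X²] = 0.55·8 + 0.45·98.5 = 48.725.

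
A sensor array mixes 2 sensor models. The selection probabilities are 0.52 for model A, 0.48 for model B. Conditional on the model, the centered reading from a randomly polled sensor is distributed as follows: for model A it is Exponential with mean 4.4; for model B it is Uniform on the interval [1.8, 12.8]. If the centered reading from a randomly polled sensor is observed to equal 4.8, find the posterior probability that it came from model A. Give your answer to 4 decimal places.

Likelihoods f(4.8 | ·): A: 0.0763434; B: 0.0909091.
Posterior ∝ prior × likelihood. Numerator for A: 0.52·0.0763434 = 0.0396986.
Normalizing constant: 0.52·0.0763434 + 0.48·0.0909091 = 0.0833349.
P(A | observation) = 0.0396986 / 0.0833349 = 0.476374.

0.4764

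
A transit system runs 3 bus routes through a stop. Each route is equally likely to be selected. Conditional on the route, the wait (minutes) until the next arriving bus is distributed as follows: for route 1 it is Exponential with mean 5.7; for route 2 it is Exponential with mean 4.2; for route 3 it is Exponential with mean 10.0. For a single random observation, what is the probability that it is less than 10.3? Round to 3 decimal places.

0.798

Conditional on each route, P(X < 10.3): 1: 0.835857; 2: 0.913912; 3: 0.642993.
By total probability, P(X < 10.3) = 0.333333·0.835857 + 0.333333·0.913912 + 0.333333·0.642993 = 0.797587.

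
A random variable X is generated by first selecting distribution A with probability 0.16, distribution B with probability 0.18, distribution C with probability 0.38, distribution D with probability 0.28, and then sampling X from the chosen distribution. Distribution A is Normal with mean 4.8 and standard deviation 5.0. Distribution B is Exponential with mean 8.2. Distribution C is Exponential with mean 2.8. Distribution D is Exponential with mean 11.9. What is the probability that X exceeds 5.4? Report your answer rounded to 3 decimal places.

Conditional on each component, P(X > 5.4): A: 0.452242; B: 0.517608; C: 0.145356; D: 0.635222.
By total probability, P(X > 5.4) = 0.16·0.452242 + 0.18·0.517608 + 0.38·0.145356 + 0.28·0.635222 = 0.398625.

0.399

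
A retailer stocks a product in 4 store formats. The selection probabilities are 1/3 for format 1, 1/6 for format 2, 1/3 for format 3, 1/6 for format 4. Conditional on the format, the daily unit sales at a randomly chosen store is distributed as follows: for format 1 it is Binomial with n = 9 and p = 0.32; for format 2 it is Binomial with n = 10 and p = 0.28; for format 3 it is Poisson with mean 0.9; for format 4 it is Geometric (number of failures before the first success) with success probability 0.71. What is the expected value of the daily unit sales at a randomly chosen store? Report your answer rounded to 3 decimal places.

1.795

Component means — 1: 2.88; 2: 2.8; 3: 0.9; 4: 0.408451.
E[X] = 0.333333·2.88 + 0.166667·2.8 + 0.333333·0.9 + 0.166667·0.408451 = 1.79474.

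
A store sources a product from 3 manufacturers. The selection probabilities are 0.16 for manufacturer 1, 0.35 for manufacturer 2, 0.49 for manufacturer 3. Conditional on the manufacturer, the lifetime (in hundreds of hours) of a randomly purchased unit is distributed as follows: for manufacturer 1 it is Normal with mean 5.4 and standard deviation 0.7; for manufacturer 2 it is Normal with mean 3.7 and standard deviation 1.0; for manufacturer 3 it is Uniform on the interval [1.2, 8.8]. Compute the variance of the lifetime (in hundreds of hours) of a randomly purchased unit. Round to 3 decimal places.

3.251

Per component, 1: μ=5.4, E[X²]=29.65; 2: μ=3.7, E[X²]=14.69; 3: μ=5, E[X²]=29.8133.
E[X] = 0.16·5.4 + 0.35·3.7 + 0.49·5 = 4.609.
E[X²] = 0.16·29.65 + 0.35·14.69 + 0.49·29.8133 = 24.494.
Var(X) = E[X²] − (E[X])² = 24.494 − 21.2429 = 3.25115.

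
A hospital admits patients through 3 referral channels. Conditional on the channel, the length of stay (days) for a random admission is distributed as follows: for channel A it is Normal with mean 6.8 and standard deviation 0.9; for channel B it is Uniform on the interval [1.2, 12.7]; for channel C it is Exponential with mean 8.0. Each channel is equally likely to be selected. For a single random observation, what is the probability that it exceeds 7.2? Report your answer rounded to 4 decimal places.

0.4044

Conditional on each channel, P(X > 7.2): A: 0.328361; B: 0.478261; C: 0.40657.
By total probability, P(X > 7.2) = 0.333333·0.328361 + 0.333333·0.478261 + 0.333333·0.40657 = 0.404397.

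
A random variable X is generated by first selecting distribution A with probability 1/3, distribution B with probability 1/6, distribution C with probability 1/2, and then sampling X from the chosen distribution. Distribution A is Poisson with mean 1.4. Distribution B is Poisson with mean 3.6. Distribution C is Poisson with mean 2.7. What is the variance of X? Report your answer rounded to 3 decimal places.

3.035

Per component, A: μ=1.4, E[X²]=3.36; B: μ=3.6, E[X²]=16.56; C: μ=2.7, E[X²]=9.99.
E[X] = 0.333333·1.4 + 0.166667·3.6 + 0.5·2.7 = 2.41667.
E[X²] = 0.333333·3.36 + 0.166667·16.56 + 0.5·9.99 = 8.875.
Var(X) = E[X²] − (E[X])² = 8.875 − 5.84028 = 3.03472.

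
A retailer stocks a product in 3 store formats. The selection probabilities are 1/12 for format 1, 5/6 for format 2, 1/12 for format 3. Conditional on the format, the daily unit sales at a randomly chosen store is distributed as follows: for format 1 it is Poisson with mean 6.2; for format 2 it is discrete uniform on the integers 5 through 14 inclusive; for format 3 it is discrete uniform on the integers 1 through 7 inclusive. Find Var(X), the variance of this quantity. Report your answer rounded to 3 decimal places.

10.616

Per component, 1: μ=6.2, E[X²]=44.64; 2: μ=9.5, E[X²]=98.5; 3: μ=4, E[X²]=20.
E[X] = 0.0833333·6.2 + 0.833333·9.5 + 0.0833333·4 = 8.76667.
E[X²] = 0.0833333·44.64 + 0.833333·98.5 + 0.0833333·20 = 87.47.
Var(X) = E[X²] − (E[X])² = 87.47 − 76.8544 = 10.6156.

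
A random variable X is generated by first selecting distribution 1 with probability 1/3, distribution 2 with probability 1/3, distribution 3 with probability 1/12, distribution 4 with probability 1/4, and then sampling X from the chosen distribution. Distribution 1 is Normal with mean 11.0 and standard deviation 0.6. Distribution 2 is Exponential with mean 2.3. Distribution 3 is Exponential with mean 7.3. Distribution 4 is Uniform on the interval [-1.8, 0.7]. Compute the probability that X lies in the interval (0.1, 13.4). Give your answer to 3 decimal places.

0.780

Conditional on each component, P(0.1 < X < 13.4): 1: 0.999968; 2: 0.954504; 3: 0.82688; 4: 0.24.
By total probability, P(0.1 < X < 13.4) = 0.333333·0.999968 + 0.333333·0.954504 + 0.0833333·0.82688 + 0.25·0.24 = 0.780397.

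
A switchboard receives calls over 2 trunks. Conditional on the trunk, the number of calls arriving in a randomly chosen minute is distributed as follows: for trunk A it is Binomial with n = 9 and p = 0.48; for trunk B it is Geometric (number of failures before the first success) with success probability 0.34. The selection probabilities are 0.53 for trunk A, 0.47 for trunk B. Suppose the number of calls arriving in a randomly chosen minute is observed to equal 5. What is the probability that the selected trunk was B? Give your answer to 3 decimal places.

0.139

Likelihoods P(X=5 | ·): A: 0.234742; B: 0.0425793.
Posterior ∝ prior × likelihood. Numerator for B: 0.47·0.0425793 = 0.0200123.
Normalizing constant: 0.53·0.234742 + 0.47·0.0425793 = 0.144425.
P(B | observation) = 0.0200123 / 0.144425 = 0.138565.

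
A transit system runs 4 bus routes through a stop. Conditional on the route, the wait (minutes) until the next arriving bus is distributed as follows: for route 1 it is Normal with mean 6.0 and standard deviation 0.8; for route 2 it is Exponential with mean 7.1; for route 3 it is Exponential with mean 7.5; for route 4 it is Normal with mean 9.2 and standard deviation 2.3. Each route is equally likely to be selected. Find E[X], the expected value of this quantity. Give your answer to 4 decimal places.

7.4500

Component means — 1: 6; 2: 7.1; 3: 7.5; 4: 9.2.
E[X] = 0.25·6 + 0.25·7.1 + 0.25·7.5 + 0.25·9.2 = 7.45.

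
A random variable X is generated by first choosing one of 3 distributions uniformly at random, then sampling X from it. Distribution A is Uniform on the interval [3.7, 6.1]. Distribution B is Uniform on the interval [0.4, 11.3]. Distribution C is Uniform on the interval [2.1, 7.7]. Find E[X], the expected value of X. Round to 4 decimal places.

Component means — A: 4.9; B: 5.85; C: 4.9.
E[X] = 0.333333·4.9 + 0.333333·5.85 + 0.333333·4.9 = 5.21667.

5.2167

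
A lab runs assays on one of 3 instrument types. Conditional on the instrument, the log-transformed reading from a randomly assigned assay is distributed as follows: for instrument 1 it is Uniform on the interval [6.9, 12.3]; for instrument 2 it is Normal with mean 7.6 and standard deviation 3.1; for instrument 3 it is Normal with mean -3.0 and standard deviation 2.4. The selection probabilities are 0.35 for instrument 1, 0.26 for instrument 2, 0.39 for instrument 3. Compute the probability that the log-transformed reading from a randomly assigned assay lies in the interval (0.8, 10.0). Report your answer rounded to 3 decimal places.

0.422

Conditional on each instrument, P(0.8 < X < 10.0): 1: 0.574074; 2: 0.766458; 3: 0.0566727.
By total probability, P(0.8 < X < 10.0) = 0.35·0.574074 + 0.26·0.766458 + 0.39·0.0566727 = 0.422307.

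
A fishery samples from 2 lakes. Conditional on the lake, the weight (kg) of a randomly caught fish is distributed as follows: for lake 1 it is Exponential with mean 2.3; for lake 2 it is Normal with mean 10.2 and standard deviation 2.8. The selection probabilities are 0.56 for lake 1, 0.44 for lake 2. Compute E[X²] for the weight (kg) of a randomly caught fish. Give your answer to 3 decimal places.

For each component E[X²] = Var + (mean)², giving 1: 10.58; 2: 111.88.
Overall E[X²] = 0.56·10.58 + 0.44·111.88 = 55.152.

55.152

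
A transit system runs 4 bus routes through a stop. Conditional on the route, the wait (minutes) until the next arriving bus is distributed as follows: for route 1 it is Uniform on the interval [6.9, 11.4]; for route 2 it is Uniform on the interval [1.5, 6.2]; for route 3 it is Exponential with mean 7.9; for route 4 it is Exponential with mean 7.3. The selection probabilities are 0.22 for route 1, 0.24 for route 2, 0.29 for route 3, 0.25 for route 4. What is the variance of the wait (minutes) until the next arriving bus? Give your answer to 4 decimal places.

35.8874

Per component, 1: μ=9.15, E[X²]=85.41; 2: μ=3.85, E[X²]=16.6633; 3: μ=7.9, E[X²]=124.82; 4: μ=7.3, E[X²]=106.58.
E[X] = 0.22·9.15 + 0.24·3.85 + 0.29·7.9 + 0.25·7.3 = 7.053.
E[X²] = 0.22·85.41 + 0.24·16.6633 + 0.29·124.82 + 0.25·106.58 = 85.6322.
Var(X) = E[X²] − (E[X])² = 85.6322 − 49.7448 = 35.8874.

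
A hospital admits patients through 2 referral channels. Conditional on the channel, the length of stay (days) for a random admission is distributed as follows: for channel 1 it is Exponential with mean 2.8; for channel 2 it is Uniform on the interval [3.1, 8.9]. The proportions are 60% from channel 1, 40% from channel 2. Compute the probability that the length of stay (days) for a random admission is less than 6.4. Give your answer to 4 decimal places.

0.7666

Conditional on each channel, P(X < 6.4): 1: 0.898299; 2: 0.568966.
By total probability, P(X < 6.4) = 0.6·0.898299 + 0.4·0.568966 = 0.766565.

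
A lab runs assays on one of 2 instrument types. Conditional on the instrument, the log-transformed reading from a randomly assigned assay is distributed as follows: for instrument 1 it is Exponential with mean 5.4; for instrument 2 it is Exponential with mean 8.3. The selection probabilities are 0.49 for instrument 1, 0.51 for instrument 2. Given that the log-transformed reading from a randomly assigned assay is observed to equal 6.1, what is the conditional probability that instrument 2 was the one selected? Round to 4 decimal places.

0.5012

Likelihoods f(6.1 | ·): 1: 0.0598431; 2: 0.0577752.
Posterior ∝ prior × likelihood. Numerator for 2: 0.51·0.0577752 = 0.0294654.
Normalizing constant: 0.49·0.0598431 + 0.51·0.0577752 = 0.0587885.
P(2 | observation) = 0.0294654 / 0.0587885 = 0.50121.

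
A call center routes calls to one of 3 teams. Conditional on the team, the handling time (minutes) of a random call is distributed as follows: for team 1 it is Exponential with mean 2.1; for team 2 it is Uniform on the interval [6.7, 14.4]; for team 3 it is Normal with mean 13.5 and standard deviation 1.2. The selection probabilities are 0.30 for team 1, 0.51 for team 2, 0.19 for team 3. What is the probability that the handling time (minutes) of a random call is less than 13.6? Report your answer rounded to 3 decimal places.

0.858

Conditional on each team, P(X < 13.6): 1: 0.99846; 2: 0.896104; 3: 0.533207.
By total probability, P(X < 13.6) = 0.3·0.99846 + 0.51·0.896104 + 0.19·0.533207 = 0.85786.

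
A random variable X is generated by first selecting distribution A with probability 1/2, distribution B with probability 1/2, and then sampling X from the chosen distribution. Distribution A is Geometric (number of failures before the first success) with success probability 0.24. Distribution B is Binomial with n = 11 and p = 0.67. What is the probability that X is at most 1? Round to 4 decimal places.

0.2113

Conditional on each component, P(X ≤ 1): A: 0.4224; B: 0.000117932.
By total probability, P(X ≤ 1) = 0.5·0.4224 + 0.5·0.000117932 = 0.211259.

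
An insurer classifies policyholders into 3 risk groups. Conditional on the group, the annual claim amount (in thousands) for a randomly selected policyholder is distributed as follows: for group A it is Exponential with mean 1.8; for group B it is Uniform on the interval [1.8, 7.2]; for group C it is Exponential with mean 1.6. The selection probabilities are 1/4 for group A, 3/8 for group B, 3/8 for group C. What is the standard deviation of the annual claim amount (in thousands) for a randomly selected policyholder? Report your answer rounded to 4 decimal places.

Per component, A: μ=1.8, E[X²]=6.48; B: μ=4.5, E[X²]=22.68; C: μ=1.6, E[X²]=5.12.
E[X] = 0.25·1.8 + 0.375·4.5 + 0.375·1.6 = 2.7375.
E[X²] = 0.25·6.48 + 0.375·22.68 + 0.375·5.12 = 12.045.
Var(X) = E[X²] − (E[X])² = 12.045 − 7.49391 = 4.55109.
SD(X) = √4.55109 = 2.13333.

2.1333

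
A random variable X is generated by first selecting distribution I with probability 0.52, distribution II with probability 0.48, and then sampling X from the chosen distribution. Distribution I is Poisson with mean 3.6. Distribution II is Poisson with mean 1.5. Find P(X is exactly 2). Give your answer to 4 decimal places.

Conditional on each component, P(X = 2): I: 0.177058; II: 0.251021.
By total probability, P(X = 2) = 0.52·0.177058 + 0.48·0.251021 = 0.21256.

0.2126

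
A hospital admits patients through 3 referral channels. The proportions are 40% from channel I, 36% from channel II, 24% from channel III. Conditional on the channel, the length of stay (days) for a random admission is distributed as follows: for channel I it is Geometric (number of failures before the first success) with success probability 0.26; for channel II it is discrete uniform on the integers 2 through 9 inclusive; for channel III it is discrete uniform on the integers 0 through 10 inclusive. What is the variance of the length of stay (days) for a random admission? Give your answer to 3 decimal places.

10.150

Per component, I: μ=2.84615, E[X²]=19.0473; II: μ=5.5, E[X²]=35.5; III: μ=5, E[X²]=35.
E[X] = 0.4·2.84615 + 0.36·5.5 + 0.24·5 = 4.31846.
E[X²] = 0.4·19.0473 + 0.36·35.5 + 0.24·35 = 28.7989.
Var(X) = E[X²] − (E[X])² = 28.7989 − 18.6491 = 10.1498.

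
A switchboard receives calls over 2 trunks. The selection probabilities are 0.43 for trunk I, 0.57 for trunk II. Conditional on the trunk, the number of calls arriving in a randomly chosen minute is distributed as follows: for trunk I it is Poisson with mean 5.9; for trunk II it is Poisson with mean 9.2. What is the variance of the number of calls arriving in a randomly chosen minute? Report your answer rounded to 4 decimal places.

10.4501

Per component, I: μ=5.9, E[X²]=40.71; II: μ=9.2, E[X²]=93.84.
E[X] = 0.43·5.9 + 0.57·9.2 = 7.781.
E[X²] = 0.43·40.71 + 0.57·93.84 = 70.9941.
Var(X) = E[X²] − (E[X])² = 70.9941 − 60.544 = 10.4501.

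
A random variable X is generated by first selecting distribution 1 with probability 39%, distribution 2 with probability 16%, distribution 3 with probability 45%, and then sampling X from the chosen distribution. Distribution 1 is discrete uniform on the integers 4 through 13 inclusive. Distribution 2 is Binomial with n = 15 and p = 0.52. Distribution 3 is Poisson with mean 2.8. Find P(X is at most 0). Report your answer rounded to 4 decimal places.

0.0274

Conditional on each component, P(X ≤ 0): 1: 0; 2: 1.65432e-05; 3: 0.0608101.
By total probability, P(X ≤ 0) = 0.39·0 + 0.16·1.65432e-05 + 0.45·0.0608101 = 0.0273672.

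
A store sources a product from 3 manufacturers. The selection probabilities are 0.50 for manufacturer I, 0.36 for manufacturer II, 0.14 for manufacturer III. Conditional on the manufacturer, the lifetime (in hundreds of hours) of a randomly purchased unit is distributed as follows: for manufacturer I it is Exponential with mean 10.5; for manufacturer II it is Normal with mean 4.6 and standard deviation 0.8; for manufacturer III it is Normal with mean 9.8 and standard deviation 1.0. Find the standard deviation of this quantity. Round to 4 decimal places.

7.9472

Per component, I: μ=10.5, E[X²]=220.5; II: μ=4.6, E[X²]=21.8; III: μ=9.8, E[X²]=97.04.
E[X] = 0.5·10.5 + 0.36·4.6 + 0.14·9.8 = 8.278.
E[X²] = 0.5·220.5 + 0.36·21.8 + 0.14·97.04 = 131.684.
Var(X) = E[X²] − (E[X])² = 131.684 − 68.5253 = 63.1583.
SD(X) = √63.1583 = 7.94722.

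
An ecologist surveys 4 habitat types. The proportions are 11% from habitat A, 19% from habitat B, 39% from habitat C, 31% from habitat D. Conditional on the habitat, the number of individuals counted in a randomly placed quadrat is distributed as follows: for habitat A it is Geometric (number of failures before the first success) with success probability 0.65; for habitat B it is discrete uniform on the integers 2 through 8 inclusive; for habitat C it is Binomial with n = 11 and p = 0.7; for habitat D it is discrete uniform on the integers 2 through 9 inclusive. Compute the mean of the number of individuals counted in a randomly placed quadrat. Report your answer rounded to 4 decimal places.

5.7172

Component means — A: 0.538462; B: 5; C: 7.7; D: 5.5.
E[X] = 0.11·0.538462 + 0.19·5 + 0.39·7.7 + 0.31·5.5 = 5.71723.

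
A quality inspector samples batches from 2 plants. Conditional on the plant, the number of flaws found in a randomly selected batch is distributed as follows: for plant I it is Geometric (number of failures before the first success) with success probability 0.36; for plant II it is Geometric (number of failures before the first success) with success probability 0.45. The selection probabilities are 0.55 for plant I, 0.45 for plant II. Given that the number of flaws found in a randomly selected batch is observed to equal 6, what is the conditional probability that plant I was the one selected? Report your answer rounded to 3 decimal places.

0.708

Likelihoods P(X=6 | ·): I: 0.024739; II: 0.0124563.
Posterior ∝ prior × likelihood. Numerator for I: 0.55·0.024739 = 0.0136065.
Normalizing constant: 0.55·0.024739 + 0.45·0.0124563 = 0.0192118.
P(I | observation) = 0.0136065 / 0.0192118 = 0.708235.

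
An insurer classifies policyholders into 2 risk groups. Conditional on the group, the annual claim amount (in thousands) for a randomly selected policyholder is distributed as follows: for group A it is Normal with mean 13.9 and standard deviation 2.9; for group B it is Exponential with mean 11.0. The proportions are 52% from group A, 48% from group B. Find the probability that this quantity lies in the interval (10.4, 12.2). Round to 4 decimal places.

Conditional on each group, P(10.4 < X < 12.2): A: 0.165132; B: 0.0586442.
By total probability, P(10.4 < X < 12.2) = 0.52·0.165132 + 0.48·0.0586442 = 0.114018.

0.1140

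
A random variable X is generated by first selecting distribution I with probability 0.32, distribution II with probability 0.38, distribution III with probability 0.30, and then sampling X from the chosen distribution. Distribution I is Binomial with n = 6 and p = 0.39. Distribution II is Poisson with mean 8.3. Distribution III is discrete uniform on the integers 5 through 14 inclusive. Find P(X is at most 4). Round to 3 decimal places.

Conditional on each component, P(X ≤ 4): I: 0.963459; II: 0.0836969; III: 0.
By total probability, P(X ≤ 4) = 0.32·0.963459 + 0.38·0.0836969 + 0.3·0 = 0.340112.

0.340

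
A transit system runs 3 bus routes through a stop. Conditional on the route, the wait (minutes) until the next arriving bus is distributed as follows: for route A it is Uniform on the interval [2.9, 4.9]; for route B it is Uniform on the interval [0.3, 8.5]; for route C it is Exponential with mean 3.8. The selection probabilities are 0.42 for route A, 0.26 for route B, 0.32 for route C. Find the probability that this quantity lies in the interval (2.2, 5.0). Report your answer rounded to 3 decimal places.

Conditional on each route, P(2.2 < X < 5.0): A: 1; B: 0.341463; C: 0.292226.
By total probability, P(2.2 < X < 5.0) = 0.42·1 + 0.26·0.341463 + 0.32·0.292226 = 0.602293.

0.602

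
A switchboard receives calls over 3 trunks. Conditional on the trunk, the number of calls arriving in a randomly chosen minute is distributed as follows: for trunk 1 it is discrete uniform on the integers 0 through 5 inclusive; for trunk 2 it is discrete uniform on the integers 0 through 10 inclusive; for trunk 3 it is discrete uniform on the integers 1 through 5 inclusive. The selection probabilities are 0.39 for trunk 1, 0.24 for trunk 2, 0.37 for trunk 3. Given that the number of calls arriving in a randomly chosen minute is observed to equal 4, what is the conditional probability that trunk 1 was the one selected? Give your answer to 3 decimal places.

0.404

Likelihoods P(X=4 | ·): 1: 0.166667; 2: 0.0909091; 3: 0.2.
Posterior ∝ prior × likelihood. Numerator for 1: 0.39·0.166667 = 0.065.
Normalizing constant: 0.39·0.166667 + 0.24·0.0909091 + 0.37·0.2 = 0.160818.
P(1 | observation) = 0.065 / 0.160818 = 0.404183.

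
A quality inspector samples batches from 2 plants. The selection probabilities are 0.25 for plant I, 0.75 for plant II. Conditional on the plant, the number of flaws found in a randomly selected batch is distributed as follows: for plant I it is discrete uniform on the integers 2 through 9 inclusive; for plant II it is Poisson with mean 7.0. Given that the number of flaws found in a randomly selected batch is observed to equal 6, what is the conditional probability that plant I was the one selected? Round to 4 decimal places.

0.2185

Likelihoods P(X=6 | ·): I: 0.125; II: 0.149003.
Posterior ∝ prior × likelihood. Numerator for I: 0.25·0.125 = 0.03125.
Normalizing constant: 0.25·0.125 + 0.75·0.149003 = 0.143002.
P(I | observation) = 0.03125 / 0.143002 = 0.218528.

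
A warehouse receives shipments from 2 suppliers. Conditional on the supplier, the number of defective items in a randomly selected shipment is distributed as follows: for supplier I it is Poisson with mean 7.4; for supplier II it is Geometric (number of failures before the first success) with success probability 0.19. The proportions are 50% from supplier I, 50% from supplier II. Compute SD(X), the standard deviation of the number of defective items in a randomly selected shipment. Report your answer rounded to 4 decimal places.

Per component, I: μ=7.4, E[X²]=62.16; II: μ=4.26316, E[X²]=40.6122.
E[X] = 0.5·7.4 + 0.5·4.26316 = 5.83158.
E[X²] = 0.5·62.16 + 0.5·40.6122 = 51.3861.
Var(X) = E[X²] − (E[X])² = 51.3861 − 34.0073 = 17.3788.
SD(X) = √17.3788 = 4.16879.

4.1688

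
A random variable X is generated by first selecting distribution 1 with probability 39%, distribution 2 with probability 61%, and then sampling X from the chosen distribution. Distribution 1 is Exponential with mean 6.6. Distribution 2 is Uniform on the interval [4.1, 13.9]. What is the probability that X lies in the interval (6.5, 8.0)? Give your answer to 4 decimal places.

0.1230

Conditional on each component, P(6.5 < X < 8.0): 1: 0.0759304; 2: 0.153061.
By total probability, P(6.5 < X < 8.0) = 0.39·0.0759304 + 0.61·0.153061 = 0.12298.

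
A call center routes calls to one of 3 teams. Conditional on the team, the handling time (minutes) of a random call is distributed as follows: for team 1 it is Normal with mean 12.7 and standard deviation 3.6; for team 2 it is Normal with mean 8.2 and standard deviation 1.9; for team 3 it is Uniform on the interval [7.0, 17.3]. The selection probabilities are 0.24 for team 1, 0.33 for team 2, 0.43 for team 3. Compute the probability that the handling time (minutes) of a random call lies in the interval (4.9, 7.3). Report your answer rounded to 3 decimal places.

Conditional on each team, P(4.9 < X < 7.3): 1: 0.0516771; 2: 0.276655; 3: 0.0291262.
By total probability, P(4.9 < X < 7.3) = 0.24·0.0516771 + 0.33·0.276655 + 0.43·0.0291262 = 0.116223.

0.116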